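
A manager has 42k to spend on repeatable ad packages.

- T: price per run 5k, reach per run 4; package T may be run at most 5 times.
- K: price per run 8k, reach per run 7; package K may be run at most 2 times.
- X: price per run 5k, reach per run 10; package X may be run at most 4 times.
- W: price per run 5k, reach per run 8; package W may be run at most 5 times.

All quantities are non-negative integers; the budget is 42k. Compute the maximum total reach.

72

Take 4×X and 4×W: price 40 ≤ 42, reach 4·10 + 4·8 = 72.
X has the best ratio (10/5) and is taken to its limit of 4; remaining capacity is filled optimally with the others.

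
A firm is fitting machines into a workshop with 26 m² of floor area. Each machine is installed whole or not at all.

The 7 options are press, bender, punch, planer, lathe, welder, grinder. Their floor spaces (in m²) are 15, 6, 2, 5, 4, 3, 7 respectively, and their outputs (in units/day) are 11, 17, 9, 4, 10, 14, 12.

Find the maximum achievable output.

62

This is an integer program with binary decision variables.
Take bender, punch, lathe, welder, and grinder: floor space 6 + 2 + 4 + 3 + 7 = 22 ≤ 26, output 17 + 9 + 10 + 14 + 12 = 62.
No other feasible combination does better.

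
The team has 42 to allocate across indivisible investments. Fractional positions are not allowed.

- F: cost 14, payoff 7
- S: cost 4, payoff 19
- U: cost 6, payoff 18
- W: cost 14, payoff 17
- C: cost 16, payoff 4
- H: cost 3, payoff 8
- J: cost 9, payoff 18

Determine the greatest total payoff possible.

80

Treat it as a binary knapsack problem.
S + U + W + H + J: cost 4 + 6 + 14 + 3 + 9 = 36 ≤ 42, payoff 19 + 18 + 17 + 8 + 18 = 80.
F + S + U + H + J: cost 14 + 4 + 6 + 3 + 9 = 36 ≤ 42, payoff 7 + 19 + 18 + 8 + 18 = 70.
S + U + W + J: cost 4 + 6 + 14 + 9 = 33 ≤ 42, payoff 19 + 18 + 17 + 18 = 72.
Best is S, U, W, H, and J with total payoff 80.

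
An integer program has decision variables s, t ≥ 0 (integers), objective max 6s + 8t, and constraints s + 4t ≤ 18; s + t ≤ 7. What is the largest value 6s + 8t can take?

48

Relaxing integrality, the LP optimum is 49.33 at (s,t) = (3.33, 3.67), which is not an integer point.
(s,t)=(4,3): 1·4+4·3=16≤18, 1·4+1·3=7≤7, objective 48.
(s,t)=(5,2): 1·5+4·2=13≤18, 1·5+1·2=7≤7, objective 46.
(s,t)=(2,4): 1·2+4·4=18≤18, 1·2+1·4=6≤7, objective 44.
Maximum is 48 at (s,t)=(4,3).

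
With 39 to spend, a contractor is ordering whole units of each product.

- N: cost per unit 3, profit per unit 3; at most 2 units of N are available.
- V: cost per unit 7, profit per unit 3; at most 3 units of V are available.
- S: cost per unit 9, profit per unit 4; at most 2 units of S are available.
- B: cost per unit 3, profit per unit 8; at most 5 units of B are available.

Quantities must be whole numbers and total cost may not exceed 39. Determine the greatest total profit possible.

54

B has the best ratio (8/3); taking only B gives at most 5×8 = 40 (stopped by the supply cap of 5).
Mixing does better — 2×N, 2×S, and 5×B: cost 39 ≤ 39, profit 2·3 + 2·4 + 5·8 = 54.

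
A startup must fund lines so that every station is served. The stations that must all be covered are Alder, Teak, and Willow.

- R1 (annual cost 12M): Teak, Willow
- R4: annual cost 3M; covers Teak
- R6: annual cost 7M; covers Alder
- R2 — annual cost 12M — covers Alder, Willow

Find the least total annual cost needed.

15

This is a weighted set-cover instance.
Choose R4 and R2: together they cover Alder, Teak, Willow — every station.
Total annual cost: 3 + 12 = 15.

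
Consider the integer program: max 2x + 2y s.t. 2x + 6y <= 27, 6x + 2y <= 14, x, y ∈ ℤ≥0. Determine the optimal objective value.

10

(x,y)=(1,4): 2·1+6·4=26≤27, 6·1+2·4=14≤14, objective 10.
(x,y)=(1,3): 2·1+6·3=20≤27, 6·1+2·3=12≤14, objective 8.
Maximum is 10 at (x,y)=(1,4).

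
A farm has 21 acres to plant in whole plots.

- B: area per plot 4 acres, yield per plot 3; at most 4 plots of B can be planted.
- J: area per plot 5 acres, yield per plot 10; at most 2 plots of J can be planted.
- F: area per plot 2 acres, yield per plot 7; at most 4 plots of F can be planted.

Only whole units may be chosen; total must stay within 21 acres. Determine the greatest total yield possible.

48

Take 2×J and 4×F: area 18 ≤ 21, yield 2·10 + 4·7 = 48.
F has the best ratio (7/2) and is taken to its limit of 4; remaining capacity is filled optimally with the others.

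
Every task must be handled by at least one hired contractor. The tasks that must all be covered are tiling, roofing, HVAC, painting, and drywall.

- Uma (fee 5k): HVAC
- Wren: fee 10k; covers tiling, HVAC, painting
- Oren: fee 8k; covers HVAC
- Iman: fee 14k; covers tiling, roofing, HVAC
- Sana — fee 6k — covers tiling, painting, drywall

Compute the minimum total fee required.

20

The greedy cost-per-new-task heuristic would pick Sana, Uma, and Iman for 25, but a cheaper cover exists.
Choose Iman and Sana: together they cover tiling, roofing, HVAC, painting, drywall — every task.
Total fee: 14 + 6 = 20.
No cover costs less than 20.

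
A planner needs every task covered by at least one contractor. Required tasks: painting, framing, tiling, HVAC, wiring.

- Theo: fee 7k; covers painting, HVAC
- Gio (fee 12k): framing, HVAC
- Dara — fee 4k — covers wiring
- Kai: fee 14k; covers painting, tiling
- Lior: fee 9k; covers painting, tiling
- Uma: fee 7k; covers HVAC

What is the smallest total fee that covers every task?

Choose Gio, Dara, and Lior: together they cover painting, framing, tiling, HVAC, wiring — every task.
Total fee: 12 + 4 + 9 = 25.

25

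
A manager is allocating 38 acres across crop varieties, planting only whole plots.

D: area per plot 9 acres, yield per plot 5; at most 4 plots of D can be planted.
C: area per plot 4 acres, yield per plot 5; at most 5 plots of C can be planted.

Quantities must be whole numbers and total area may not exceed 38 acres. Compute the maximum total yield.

35

C has the best ratio (5/4); taking only C gives at most 5×5 = 25 (stopped by the supply cap of 5).
Mixing does better — 2×D and 5×C: area 38 ≤ 38, yield 2·5 + 5·5 = 35.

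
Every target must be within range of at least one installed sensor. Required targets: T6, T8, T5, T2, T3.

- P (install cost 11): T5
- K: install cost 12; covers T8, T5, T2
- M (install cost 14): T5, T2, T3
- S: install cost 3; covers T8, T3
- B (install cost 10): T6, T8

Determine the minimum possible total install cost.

This is a weighted set-cover instance.
The greedy cost-per-new-target heuristic would pick S, K, and B for 25, but a cheaper cover exists.
Choose M and B: together they cover T6, T8, T5, T2, T3 — every target.
Total install cost: 14 + 10 = 24.
No cover costs less than 24.

24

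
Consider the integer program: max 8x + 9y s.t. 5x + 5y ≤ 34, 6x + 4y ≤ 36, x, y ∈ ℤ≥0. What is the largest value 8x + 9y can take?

54

The continuous relaxation peaks at (0, 6.8) with value 61.20; rounding to a feasible lattice point costs some objective.
(x,y)=(0,6): 5·0+5·6=30≤34, 6·0+4·6=24≤36, objective 54.
(x,y)=(1,5): 5·1+5·5=30≤34, 6·1+4·5=26≤36, objective 53.
(x,y)=(0,5): 5·0+5·5=25≤34, 6·0+4·5=20≤36, objective 45.
The best lattice point is (0,6), giving 54.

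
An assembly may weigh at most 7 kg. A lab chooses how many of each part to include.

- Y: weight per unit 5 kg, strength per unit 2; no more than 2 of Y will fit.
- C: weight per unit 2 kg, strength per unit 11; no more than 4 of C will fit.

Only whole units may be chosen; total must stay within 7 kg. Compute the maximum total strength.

This is a bounded integer knapsack.
C has the best ratio (11/2); taking only C gives at most 3×11 = 33 (stopped by the weight limit).
Optimal: 3×C: weight 6 ≤ 7, strength 3·11 = 33.

33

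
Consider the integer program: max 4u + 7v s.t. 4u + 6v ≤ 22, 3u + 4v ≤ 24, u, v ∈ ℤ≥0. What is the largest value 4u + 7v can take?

25

The continuous relaxation peaks at (0, 3.67) with value 25.67; rounding to a feasible lattice point costs some objective.
(u,v)=(1,3): 4·1+6·3=22≤22, 3·1+4·3=15≤24, objective 25.
(u,v)=(2,2): 4·2+6·2=20≤22, 3·2+4·2=14≤24, objective 22.
No feasible integer point exceeds 25.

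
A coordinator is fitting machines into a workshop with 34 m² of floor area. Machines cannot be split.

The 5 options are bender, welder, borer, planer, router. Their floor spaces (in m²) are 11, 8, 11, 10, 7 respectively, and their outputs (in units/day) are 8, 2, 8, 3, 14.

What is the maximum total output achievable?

Treat it as a binary knapsack problem.
Allowing fractional choices, the relaxed optimum would be about 31.5, but machines are indivisible.
bender + planer + router: floor space 11 + 10 + 7 = 28 ≤ 34, output 8 + 3 + 14 = 25.
bender + borer + router: floor space 11 + 11 + 7 = 29 ≤ 34, output 8 + 8 + 14 = 30.
Best is bender, borer, and router with total output 30.

30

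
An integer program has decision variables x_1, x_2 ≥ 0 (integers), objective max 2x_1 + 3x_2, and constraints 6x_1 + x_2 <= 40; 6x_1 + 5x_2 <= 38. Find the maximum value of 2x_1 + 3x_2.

21

(x_1,x_2)=(0,7): 6·0+1·7=7≤40, 6·0+5·7=35≤38, objective 21.
(x_1,x_2)=(1,6): 6·1+1·6=12≤40, 6·1+5·6=36≤38, objective 20.
Maximum is 21 at (x_1,x_2)=(0,7).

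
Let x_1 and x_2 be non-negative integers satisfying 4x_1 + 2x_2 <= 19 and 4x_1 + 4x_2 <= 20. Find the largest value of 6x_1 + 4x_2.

The continuous relaxation peaks at (4.5, 0.5) with value 29.00; rounding to a feasible lattice point costs some objective.
(x_1,x_2)=(4,1): 4·4+2·1=18≤19, 4·4+4·1=20≤20, objective 28.
(x_1,x_2)=(3,2): 4·3+2·2=16≤19, 4·3+4·2=20≤20, objective 26.
(x_1,x_2)=(4,0): 4·4+2·0=16≤19, 4·4+4·0=16≤20, objective 24.
No feasible integer point exceeds 28.

28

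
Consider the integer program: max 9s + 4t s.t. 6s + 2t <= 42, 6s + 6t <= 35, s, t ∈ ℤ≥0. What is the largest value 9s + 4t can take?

45

(s,t)=(5,0): 6·5+2·0=30≤42, 6·5+6·0=30≤35, objective 45.
(s,t)=(4,1): 6·4+2·1=26≤42, 6·4+6·1=30≤35, objective 40.
(s,t)=(4,0): 6·4+2·0=24≤42, 6·4+6·0=24≤35, objective 36.
No feasible integer point exceeds 45.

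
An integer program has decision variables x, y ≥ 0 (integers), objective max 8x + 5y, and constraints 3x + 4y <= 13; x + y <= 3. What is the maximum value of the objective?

24

(x,y)=(3,0): 3·3+4·0=9≤13, 1·3+1·0=3≤3, objective 24.
(x,y)=(2,1): 3·2+4·1=10≤13, 1·2+1·1=3≤3, objective 21.
(x,y)=(2,0): 3·2+4·0=6≤13, 1·2+1·0=2≤3, objective 16.
Maximum is 24 at (x,y)=(3,0).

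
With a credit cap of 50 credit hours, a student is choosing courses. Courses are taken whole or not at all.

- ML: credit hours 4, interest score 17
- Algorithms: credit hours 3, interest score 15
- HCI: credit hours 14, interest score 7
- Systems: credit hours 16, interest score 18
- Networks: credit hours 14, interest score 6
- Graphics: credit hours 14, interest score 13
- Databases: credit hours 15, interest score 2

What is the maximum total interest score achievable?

63

This is an integer program with binary decision variables.
ML + Algorithms + Systems + Graphics: credit hours 4 + 3 + 16 + 14 = 37 ≤ 50, interest score 17 + 15 + 18 + 13 = 63.
ML + Algorithms + HCI + Networks + Graphics: credit hours 4 + 3 + 14 + 14 + 14 = 49 ≤ 50, interest score 17 + 15 + 7 + 6 + 13 = 58.
Best is ML, Algorithms, Systems, and Graphics with total interest score 63.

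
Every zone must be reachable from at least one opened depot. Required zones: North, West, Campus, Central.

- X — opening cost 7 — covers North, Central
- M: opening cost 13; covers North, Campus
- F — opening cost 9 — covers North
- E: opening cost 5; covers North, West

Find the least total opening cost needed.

Choose X, M, and E: together they cover North, West, Campus, Central — every zone.
Total opening cost: 7 + 13 + 5 = 25.
No cover costs less than 25.

25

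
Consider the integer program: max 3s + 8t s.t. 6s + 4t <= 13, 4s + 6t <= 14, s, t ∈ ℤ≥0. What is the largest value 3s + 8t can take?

16

Relaxing integrality, the LP optimum is 18.67 at (s,t) = (0, 2.33), which is not an integer point.
(s,t)=(0,2) is feasible, giving 16.
(s,t)=(1,1) is feasible, giving 11.
Maximum is 16 at (s,t)=(0,2).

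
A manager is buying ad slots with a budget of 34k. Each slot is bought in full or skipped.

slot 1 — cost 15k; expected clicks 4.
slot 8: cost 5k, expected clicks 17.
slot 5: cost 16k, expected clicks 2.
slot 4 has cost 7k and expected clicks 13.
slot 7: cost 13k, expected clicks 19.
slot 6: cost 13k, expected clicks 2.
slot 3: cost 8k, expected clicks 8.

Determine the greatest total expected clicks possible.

57

slot 8 + slot 4 + slot 7: cost 5 + 7 + 13 = 25 ≤ 34, expected clicks 17 + 13 + 19 = 49.
slot 8 + slot 4 + slot 7 + slot 3: cost 5 + 7 + 13 + 8 = 33 ≤ 34, expected clicks 17 + 13 + 19 + 8 = 57.
Best is slot 8, slot 4, slot 7, and slot 3 with total expected clicks 57.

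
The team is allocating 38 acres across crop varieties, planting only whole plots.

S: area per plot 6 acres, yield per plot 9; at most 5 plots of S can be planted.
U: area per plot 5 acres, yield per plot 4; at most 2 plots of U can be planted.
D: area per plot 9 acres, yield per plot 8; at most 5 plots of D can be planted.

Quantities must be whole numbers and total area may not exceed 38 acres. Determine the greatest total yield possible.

5×S and 1×U: area 35 ≤ 38, yield 5·9 + 1·4 = 49.
4×S, 1×U, and 1×D: area 38 ≤ 38, yield 4·9 + 1·4 + 1·8 = 48.
Best is 49.

49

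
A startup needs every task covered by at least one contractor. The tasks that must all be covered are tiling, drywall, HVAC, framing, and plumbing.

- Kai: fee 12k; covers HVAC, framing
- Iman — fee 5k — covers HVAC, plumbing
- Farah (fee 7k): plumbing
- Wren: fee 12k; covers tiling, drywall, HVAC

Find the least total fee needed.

Choose Kai, Iman, and Wren: together they cover tiling, drywall, HVAC, framing, plumbing — every task.
Total fee: 12 + 5 + 12 = 29.
No cover costs less than 29.

29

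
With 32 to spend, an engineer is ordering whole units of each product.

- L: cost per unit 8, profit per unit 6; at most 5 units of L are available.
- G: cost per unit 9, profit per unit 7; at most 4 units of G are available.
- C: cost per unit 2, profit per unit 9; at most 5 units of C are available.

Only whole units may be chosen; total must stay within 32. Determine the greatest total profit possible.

C has the best ratio (9/2); taking only C gives at most 5×9 = 45 (stopped by the supply cap of 5).
Mixing does better — 2×G and 5×C: cost 28 ≤ 32, profit 2·7 + 5·9 = 59.

59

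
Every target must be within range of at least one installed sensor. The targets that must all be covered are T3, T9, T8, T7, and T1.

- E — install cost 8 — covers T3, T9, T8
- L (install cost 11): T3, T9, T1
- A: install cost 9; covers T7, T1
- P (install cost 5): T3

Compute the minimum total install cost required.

17

Choose E and A: together they cover T3, T9, T8, T7, T1 — every target.
Total install cost: 8 + 9 = 17.
No cover costs less than 17.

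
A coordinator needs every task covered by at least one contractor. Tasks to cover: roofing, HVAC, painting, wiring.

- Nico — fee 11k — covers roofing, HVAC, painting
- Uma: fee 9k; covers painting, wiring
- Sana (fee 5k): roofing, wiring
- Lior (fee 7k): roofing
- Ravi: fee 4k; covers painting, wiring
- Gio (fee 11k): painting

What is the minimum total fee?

Choose Nico and Ravi: together they cover roofing, HVAC, painting, wiring — every task.
Total fee: 11 + 4 = 15.

15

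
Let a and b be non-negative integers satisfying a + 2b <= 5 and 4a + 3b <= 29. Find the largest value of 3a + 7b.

Relaxing integrality, the LP optimum is 17.50 at (a,b) = (0, 2.5), which is not an integer point.
(a,b)=(1,2): 1·1+2·2=5≤5, 4·1+3·2=10≤29, objective 17.
(a,b)=(0,2): 1·0+2·2=4≤5, 4·0+3·2=6≤29, objective 14.
(a,b)=(2,1): 1·2+2·1=4≤5, 4·2+3·1=11≤29, objective 13.
(a,b)=(1,1): 1·1+2·1=3≤5, 4·1+3·1=7≤29, objective 10.
No feasible integer point exceeds 17.

17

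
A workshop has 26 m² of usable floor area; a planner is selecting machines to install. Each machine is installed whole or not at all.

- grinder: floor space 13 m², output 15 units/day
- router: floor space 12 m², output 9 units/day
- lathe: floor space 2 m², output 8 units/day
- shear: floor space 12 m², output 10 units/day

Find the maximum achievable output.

Allowing fractional choices, the relaxed optimum would be about 32.2, but machines are indivisible.
grinder + shear: floor space 13 + 12 = 25 ≤ 26, output 15 + 10 = 25.
grinder + router: floor space 13 + 12 = 25 ≤ 26, output 15 + 9 = 24.
router + lathe + shear: floor space 12 + 2 + 12 = 26 ≤ 26, output 9 + 8 + 10 = 27.
Best is router, lathe, and shear with total output 27.

27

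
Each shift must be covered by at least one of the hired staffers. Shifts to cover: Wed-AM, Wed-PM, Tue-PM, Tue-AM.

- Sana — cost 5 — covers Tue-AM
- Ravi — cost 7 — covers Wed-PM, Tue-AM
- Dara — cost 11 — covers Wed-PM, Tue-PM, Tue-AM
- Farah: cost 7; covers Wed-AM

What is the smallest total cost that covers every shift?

18

This is an integer covering problem.
The greedy cost-per-new-shift heuristic would pick Ravi, Farah, and Dara for 25, but a cheaper cover exists.
Choose Dara and Farah: together they cover Wed-AM, Wed-PM, Tue-PM, Tue-AM — every shift.
Total cost: 11 + 7 = 18.
No cover costs less than 18.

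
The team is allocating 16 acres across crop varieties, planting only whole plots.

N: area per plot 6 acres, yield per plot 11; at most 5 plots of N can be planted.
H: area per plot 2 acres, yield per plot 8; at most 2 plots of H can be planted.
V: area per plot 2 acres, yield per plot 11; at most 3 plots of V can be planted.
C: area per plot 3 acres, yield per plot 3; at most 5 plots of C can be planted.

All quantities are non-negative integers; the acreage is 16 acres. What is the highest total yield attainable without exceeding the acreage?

60

Take 1×N, 2×H, and 3×V: area 16 ≤ 16, yield 1·11 + 2·8 + 3·11 = 60.
V has the best ratio (11/2) and is taken to its limit of 3; remaining capacity is filled optimally with the others.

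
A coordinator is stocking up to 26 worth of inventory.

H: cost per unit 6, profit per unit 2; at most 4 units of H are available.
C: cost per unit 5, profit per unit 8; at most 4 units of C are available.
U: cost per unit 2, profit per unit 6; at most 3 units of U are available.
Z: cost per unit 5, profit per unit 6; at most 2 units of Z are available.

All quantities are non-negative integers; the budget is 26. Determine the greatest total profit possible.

This is a bounded integer knapsack.
U has the best ratio (6/2); taking only U gives at most 3×6 = 18 (stopped by the supply cap of 3).
Mixing does better — 4×C and 3×U: cost 26 ≤ 26, profit 4·8 + 3·6 = 50.

50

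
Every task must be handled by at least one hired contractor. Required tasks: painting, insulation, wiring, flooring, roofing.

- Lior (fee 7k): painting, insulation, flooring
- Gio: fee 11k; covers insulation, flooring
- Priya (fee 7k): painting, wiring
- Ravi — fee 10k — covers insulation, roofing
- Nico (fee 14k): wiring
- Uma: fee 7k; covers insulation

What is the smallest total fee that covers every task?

24

This is an integer covering problem.
Choose Lior, Priya, and Ravi: together they cover painting, insulation, wiring, flooring, roofing — every task.
Total fee: 7 + 7 + 10 = 24.
No cover costs less than 24.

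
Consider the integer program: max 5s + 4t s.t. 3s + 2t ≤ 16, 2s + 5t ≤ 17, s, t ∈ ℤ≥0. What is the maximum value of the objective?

(s,t)=(5,0) is feasible, giving 25.
(s,t)=(4,1) is feasible, giving 24.
(s,t)=(3,2) is feasible, giving 23.
The best lattice point is (5,0), giving 25.

25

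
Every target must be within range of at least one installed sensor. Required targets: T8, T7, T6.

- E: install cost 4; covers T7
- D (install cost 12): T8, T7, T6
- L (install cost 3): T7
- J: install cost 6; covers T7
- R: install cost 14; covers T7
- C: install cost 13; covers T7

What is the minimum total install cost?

12

This is an integer covering problem.
The greedy cost-per-new-target heuristic would pick L and D for 15, but a cheaper cover exists.
D alone covers T8, T7, T6 — every target.
Total install cost: 12.
No cover costs less than 12.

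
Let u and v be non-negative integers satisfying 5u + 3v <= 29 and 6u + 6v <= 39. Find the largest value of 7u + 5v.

Relaxing integrality, the LP optimum is 42.00 at (u,v) = (4.75, 1.75), which is not an integer point.
(u,v)=(5,1) is feasible, giving 40.
(u,v)=(4,2) is feasible, giving 38.
(u,v)=(5,0) is feasible, giving 35.
(u,v)=(4,1) is feasible, giving 33.
Maximum is 40 at (u,v)=(5,1).

40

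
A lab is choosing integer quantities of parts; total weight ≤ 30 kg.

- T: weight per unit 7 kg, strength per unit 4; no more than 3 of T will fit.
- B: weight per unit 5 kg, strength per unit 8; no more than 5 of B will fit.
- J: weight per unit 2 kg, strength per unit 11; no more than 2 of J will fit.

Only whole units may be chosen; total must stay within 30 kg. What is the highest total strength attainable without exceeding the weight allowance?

J has the best ratio (11/2); taking only J gives at most 2×11 = 22 (stopped by the supply cap of 2).
Mixing does better — 5×B and 2×J: weight 29 ≤ 30, strength 5·8 + 2·11 = 62.

62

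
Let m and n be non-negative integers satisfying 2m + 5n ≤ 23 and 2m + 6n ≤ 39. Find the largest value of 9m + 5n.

The continuous relaxation peaks at (11.5, 0) with value 103.50; rounding to a feasible lattice point costs some objective.
(m,n)=(11,0): 2·11+5·0=22≤23, 2·11+6·0=22≤39, objective 99.
(m,n)=(10,0): 2·10+5·0=20≤23, 2·10+6·0=20≤39, objective 90.
No feasible integer point exceeds 99.

99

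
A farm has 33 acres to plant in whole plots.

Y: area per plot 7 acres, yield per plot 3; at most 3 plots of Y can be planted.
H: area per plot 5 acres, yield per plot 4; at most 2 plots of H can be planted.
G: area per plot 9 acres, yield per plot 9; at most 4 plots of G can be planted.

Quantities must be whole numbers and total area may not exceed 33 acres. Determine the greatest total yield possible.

Take 1×H and 3×G: area 32 ≤ 33, yield 1·4 + 3·9 = 31.
No other integer combination yields more.

31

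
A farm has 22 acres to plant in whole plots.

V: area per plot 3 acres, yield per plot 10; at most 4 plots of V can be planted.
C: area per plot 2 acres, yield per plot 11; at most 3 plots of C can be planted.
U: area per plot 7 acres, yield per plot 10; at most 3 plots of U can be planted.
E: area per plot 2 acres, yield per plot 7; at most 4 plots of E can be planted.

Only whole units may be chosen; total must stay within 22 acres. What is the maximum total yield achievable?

Take 4×V, 3×C, and 2×E: area 22 ≤ 22, yield 4·10 + 3·11 + 2·7 = 87.
C has the best ratio (11/2) and is taken to its limit of 3; remaining capacity is filled optimally with the others.

87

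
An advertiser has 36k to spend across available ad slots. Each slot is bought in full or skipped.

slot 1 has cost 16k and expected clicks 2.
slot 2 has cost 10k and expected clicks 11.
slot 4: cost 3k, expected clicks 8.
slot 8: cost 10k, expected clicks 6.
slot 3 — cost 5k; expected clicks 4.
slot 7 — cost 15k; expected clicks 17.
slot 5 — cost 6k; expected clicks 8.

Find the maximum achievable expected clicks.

This is a 0-1 knapsack instance.
Allowing fractional choices, the relaxed optimum would be about 45.6, but ad slots are indivisible.
slot 2 + slot 3 + slot 7 + slot 5: cost 10 + 5 + 15 + 6 = 36 ≤ 36, expected clicks 11 + 4 + 17 + 8 = 40.
slot 2 + slot 4 + slot 3 + slot 7: cost 10 + 3 + 5 + 15 = 33 ≤ 36, expected clicks 11 + 8 + 4 + 17 = 40.
slot 2 + slot 4 + slot 7 + slot 5: cost 10 + 3 + 15 + 6 = 34 ≤ 36, expected clicks 11 + 8 + 17 + 8 = 44.
Best is slot 2, slot 4, slot 7, and slot 5 with total expected clicks 44.

44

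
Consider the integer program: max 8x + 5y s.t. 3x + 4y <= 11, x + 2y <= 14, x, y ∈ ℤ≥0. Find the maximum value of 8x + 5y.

(x,y)=(3,0): 3·3+4·0=9≤11, 1·3+2·0=3≤14, objective 24.
(x,y)=(2,1): 3·2+4·1=10≤11, 1·2+2·1=4≤14, objective 21.
(x,y)=(2,0): 3·2+4·0=6≤11, 1·2+2·0=2≤14, objective 16.
Maximum is 24 at (x,y)=(3,0).

24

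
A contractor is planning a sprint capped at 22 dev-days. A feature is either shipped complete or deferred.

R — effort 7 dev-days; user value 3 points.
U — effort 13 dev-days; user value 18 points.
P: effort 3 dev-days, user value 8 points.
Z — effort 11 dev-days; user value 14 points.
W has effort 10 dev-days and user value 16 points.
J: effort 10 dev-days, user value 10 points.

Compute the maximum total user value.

30

Take Z and W: effort 11 + 10 = 21 ≤ 22, user value 14 + 16 = 30.
No other feasible combination does better.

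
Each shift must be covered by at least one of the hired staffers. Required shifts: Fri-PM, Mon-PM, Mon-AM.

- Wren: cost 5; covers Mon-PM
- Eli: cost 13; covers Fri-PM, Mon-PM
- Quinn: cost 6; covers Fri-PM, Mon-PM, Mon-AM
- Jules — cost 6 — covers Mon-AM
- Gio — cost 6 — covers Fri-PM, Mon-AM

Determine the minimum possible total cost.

6

Quinn alone covers Fri-PM, Mon-PM, Mon-AM — every shift.
Total cost: 6.
No cover costs less than 6.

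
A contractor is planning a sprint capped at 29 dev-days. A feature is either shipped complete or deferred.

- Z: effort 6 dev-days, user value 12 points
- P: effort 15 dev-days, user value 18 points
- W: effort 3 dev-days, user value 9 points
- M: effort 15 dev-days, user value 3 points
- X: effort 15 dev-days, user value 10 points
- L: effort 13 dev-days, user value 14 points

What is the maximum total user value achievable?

39

Z + P + W: effort 6 + 15 + 3 = 24 ≤ 29, user value 12 + 18 + 9 = 39.
Z + W + L: effort 6 + 3 + 13 = 22 ≤ 29, user value 12 + 9 + 14 = 35.
P + L: effort 15 + 13 = 28 ≤ 29, user value 18 + 14 = 32.
Best is Z, P, and W with total user value 39.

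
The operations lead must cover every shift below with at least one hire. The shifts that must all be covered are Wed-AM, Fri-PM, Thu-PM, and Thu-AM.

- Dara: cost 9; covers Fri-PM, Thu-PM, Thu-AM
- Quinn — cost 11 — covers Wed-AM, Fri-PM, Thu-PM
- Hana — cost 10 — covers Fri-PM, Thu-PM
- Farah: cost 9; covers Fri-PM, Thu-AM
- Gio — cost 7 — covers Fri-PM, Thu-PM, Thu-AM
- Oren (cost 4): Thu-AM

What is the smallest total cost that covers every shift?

This is an integer covering problem.
The greedy cost-per-new-shift heuristic would pick Gio and Quinn for 18, but a cheaper cover exists.
Choose Quinn and Oren: together they cover Wed-AM, Fri-PM, Thu-PM, Thu-AM — every shift.
Total cost: 11 + 4 = 15.
No cover costs less than 15.

15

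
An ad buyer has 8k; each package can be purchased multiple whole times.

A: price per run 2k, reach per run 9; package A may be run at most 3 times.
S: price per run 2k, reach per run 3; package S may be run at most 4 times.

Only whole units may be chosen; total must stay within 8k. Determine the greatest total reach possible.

This is a bounded integer knapsack.
3×A: price 6 ≤ 8, reach 3·9 = 27.
3×A and 1×S: price 8 ≤ 8, reach 3·9 + 1·3 = 30.
Best is 30.

30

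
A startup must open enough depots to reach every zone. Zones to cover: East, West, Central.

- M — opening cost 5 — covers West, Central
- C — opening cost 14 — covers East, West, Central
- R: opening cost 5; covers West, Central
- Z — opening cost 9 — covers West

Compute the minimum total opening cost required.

14

This is a weighted set-cover instance.
The greedy cost-per-new-zone heuristic would pick M and C for 19, but a cheaper cover exists.
C alone covers East, West, Central — every zone.
Total opening cost: 14.
No cover costs less than 14.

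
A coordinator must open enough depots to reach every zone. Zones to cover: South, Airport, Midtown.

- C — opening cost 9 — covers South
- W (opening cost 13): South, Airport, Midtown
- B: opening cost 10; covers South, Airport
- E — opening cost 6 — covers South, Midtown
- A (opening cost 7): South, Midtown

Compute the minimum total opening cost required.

The greedy cost-per-new-zone heuristic would pick E and B for 16, but a cheaper cover exists.
W alone covers South, Airport, Midtown — every zone.
Total opening cost: 13.
No cover costs less than 13.

13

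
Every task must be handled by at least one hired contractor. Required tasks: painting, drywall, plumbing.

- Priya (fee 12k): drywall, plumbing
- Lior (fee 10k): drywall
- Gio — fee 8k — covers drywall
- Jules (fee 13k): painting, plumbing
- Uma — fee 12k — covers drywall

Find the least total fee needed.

21

The greedy cost-per-new-task heuristic would pick Priya and Jules for 25, but a cheaper cover exists.
Choose Gio and Jules: together they cover painting, drywall, plumbing — every task.
Total fee: 8 + 13 = 21.
No cover costs less than 21.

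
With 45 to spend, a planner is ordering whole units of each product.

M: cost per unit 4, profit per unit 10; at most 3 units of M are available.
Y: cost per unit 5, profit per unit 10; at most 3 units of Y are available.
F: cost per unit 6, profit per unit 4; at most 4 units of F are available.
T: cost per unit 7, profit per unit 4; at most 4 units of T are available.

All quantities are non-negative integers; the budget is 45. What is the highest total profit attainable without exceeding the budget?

72

3×M, 3×Y, and 2×T: cost 41 ≤ 45, profit 3·10 + 3·10 + 2·4 = 68.
3×M, 3×Y, and 3×F: cost 45 ≤ 45, profit 3·10 + 3·10 + 3·4 = 72.
Best is 72.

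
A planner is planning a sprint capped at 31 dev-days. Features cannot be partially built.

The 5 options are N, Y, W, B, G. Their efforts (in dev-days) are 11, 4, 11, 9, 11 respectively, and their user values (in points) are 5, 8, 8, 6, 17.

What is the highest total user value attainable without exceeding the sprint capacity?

33

Allowing fractional choices, the relaxed optimum would be about 36.3, but features are indivisible.
Y + W + G: effort 4 + 11 + 11 = 26 ≤ 31, user value 8 + 8 + 17 = 33.
Y + B + G: effort 4 + 9 + 11 = 24 ≤ 31, user value 8 + 6 + 17 = 31.
Best is Y, W, and G with total user value 33.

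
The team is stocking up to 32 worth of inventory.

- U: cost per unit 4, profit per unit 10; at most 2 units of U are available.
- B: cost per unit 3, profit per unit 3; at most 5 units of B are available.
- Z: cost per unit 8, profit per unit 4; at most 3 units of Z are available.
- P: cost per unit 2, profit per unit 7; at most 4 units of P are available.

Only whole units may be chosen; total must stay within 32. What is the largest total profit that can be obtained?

This is a bounded integer knapsack.
Take 2×U, 5×B, and 4×P: cost 31 ≤ 32, profit 2·10 + 5·3 + 4·7 = 63.
P has the best ratio (7/2) and is taken to its limit of 4; remaining capacity is filled optimally with the others.

63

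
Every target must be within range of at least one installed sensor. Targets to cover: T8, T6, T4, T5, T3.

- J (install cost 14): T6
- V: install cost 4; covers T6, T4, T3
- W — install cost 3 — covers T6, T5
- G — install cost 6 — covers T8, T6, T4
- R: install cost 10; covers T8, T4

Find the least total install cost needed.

13

Choose V, W, and G: together they cover T8, T6, T4, T5, T3 — every target.
Total install cost: 4 + 3 + 6 = 13.
No cover costs less than 13.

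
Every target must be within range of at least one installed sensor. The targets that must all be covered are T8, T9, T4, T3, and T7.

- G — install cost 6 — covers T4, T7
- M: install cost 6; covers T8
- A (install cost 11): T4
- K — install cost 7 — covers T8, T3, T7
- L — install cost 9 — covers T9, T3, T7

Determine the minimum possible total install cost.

21

This is a weighted set-cover instance.
Choose G, M, and L: together they cover T8, T9, T4, T3, T7 — every target.
Total install cost: 6 + 6 + 9 = 21.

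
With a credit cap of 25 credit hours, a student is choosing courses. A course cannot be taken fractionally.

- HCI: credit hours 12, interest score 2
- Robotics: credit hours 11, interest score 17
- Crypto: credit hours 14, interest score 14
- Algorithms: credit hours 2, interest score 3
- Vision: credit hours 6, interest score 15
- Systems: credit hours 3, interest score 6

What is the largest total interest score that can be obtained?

Allowing fractional choices, the relaxed optimum would be about 44.0, but courses are indivisible.
Robotics + Algorithms + Vision + Systems: credit hours 11 + 2 + 6 + 3 = 22 ≤ 25, interest score 17 + 3 + 15 + 6 = 41.
Crypto + Algorithms + Vision + Systems: credit hours 14 + 2 + 6 + 3 = 25 ≤ 25, interest score 14 + 3 + 15 + 6 = 38.
Robotics + Vision + Systems: credit hours 11 + 6 + 3 = 20 ≤ 25, interest score 17 + 15 + 6 = 38.
Best is Robotics, Algorithms, Vision, and Systems with total interest score 41.

41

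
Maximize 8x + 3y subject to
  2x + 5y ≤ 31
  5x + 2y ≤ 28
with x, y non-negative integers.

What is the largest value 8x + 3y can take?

(x,y)=(4,4): 2·4+5·4=28≤31, 5·4+2·4=28≤28, objective 44.
(x,y)=(5,1): 2·5+5·1=15≤31, 5·5+2·1=27≤28, objective 43.
(x,y)=(4,3): 2·4+5·3=23≤31, 5·4+2·3=26≤28, objective 41.
(x,y)=(5,0): 2·5+5·0=10≤31, 5·5+2·0=25≤28, objective 40.
Maximum is 44 at (x,y)=(4,4).

44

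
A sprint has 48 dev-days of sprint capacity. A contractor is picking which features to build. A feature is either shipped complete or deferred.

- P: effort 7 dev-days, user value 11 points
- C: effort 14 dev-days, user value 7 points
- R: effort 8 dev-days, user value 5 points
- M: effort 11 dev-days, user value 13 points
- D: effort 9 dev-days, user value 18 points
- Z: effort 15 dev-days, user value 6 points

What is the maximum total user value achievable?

This is a 0-1 knapsack instance.
Allowing fractional choices, the relaxed optimum would be about 53.5, but features are indivisible.
P + C + M + D: effort 7 + 14 + 11 + 9 = 41 ≤ 48, user value 11 + 7 + 13 + 18 = 49.
P + M + D + Z: effort 7 + 11 + 9 + 15 = 42 ≤ 48, user value 11 + 13 + 18 + 6 = 48.
Best is P, C, M, and D with total user value 49.

49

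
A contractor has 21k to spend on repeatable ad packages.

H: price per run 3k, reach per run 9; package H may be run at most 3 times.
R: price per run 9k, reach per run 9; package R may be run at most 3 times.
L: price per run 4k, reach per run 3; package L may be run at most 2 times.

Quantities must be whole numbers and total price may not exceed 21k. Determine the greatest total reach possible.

36

3×H and 1×R: price 18 ≤ 21, reach 3·9 + 1·9 = 36.
3×H and 2×L: price 17 ≤ 21, reach 3·9 + 2·3 = 33.
Best is 36.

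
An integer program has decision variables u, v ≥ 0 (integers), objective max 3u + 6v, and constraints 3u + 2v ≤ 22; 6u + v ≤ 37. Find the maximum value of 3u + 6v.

(u,v)=(0,11): 3·0+2·11=22≤22, 6·0+1·11=11≤37, objective 66.
(u,v)=(0,10): 3·0+2·10=20≤22, 6·0+1·10=10≤37, objective 60.
No feasible integer point exceeds 66.

66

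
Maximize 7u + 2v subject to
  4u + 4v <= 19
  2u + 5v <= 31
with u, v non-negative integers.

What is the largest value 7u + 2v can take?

28

The continuous relaxation peaks at (4.75, 0) with value 33.25; rounding to a feasible lattice point costs some objective.
(u,v)=(4,0): 4·4+4·0=16≤19, 2·4+5·0=8≤31, objective 28.
(u,v)=(3,1): 4·3+4·1=16≤19, 2·3+5·1=11≤31, objective 23.
(u,v)=(3,0): 4·3+4·0=12≤19, 2·3+5·0=6≤31, objective 21.
Maximum is 28 at (u,v)=(4,0).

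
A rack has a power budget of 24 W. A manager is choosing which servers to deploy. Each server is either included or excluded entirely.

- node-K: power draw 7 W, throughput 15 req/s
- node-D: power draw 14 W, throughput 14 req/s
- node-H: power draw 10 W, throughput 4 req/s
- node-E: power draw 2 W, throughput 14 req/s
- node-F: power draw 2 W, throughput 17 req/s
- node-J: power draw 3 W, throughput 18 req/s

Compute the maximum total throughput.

68

This is a 0-1 knapsack instance.
Take node-K, node-H, node-E, node-F, and node-J: power draw 7 + 10 + 2 + 2 + 3 = 24 ≤ 24, throughput 15 + 4 + 14 + 17 + 18 = 68.
No other feasible combination does better.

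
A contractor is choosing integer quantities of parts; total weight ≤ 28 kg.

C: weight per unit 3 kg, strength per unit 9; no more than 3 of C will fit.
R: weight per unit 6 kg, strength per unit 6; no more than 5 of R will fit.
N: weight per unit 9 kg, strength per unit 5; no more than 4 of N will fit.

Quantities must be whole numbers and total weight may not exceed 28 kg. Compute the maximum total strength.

C has the best ratio (9/3); taking only C gives at most 3×9 = 27 (stopped by the supply cap of 3).
Mixing does better — 3×C and 3×R: weight 27 ≤ 28, strength 3·9 + 3·6 = 45.

45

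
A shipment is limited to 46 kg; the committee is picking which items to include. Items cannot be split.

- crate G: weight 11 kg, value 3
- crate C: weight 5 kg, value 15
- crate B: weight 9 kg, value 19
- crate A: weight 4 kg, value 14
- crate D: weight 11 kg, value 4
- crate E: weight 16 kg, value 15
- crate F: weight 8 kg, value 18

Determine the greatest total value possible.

Treat it as a binary knapsack problem.
crate G + crate C + crate B + crate A + crate F: weight 11 + 5 + 9 + 4 + 8 = 37 ≤ 46, value 3 + 15 + 19 + 14 + 18 = 69.
crate C + crate B + crate A + crate E + crate F: weight 5 + 9 + 4 + 16 + 8 = 42 ≤ 46, value 15 + 19 + 14 + 15 + 18 = 81.
crate C + crate B + crate A + crate D + crate F: weight 5 + 9 + 4 + 11 + 8 = 37 ≤ 46, value 15 + 19 + 14 + 4 + 18 = 70.
Best is crate C, crate B, crate A, crate E, and crate F with total value 81.

81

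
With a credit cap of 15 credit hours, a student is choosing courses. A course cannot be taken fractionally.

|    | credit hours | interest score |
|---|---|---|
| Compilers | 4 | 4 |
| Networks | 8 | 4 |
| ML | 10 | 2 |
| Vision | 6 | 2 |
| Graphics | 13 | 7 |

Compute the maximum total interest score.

Allowing fractional choices, the relaxed optimum would be about 9.9, but courses are indivisible.
Graphics: credit hours 13 ≤ 15, interest score 7.
Compilers + Networks: credit hours 4 + 8 = 12 ≤ 15, interest score 4 + 4 = 8.
Compilers + Vision: credit hours 4 + 6 = 10 ≤ 15, interest score 4 + 2 = 6.
Best is Compilers and Networks with total interest score 8.

8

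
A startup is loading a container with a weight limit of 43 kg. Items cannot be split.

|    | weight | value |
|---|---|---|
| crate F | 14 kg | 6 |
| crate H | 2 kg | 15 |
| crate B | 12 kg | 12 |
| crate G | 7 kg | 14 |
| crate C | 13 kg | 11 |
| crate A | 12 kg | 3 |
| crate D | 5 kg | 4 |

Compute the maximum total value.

This is a 0-1 knapsack instance.
Take crate H, crate B, crate G, crate C, and crate D: weight 2 + 12 + 7 + 13 + 5 = 39 ≤ 43, value 15 + 12 + 14 + 11 + 4 = 56.
No other feasible combination does better.

56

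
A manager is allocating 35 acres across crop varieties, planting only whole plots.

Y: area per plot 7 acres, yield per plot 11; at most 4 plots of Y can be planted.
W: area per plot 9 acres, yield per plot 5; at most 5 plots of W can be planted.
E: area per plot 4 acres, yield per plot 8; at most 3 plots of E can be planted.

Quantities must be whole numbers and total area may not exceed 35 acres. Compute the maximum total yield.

57

4×Y and 1×E: area 32 ≤ 35, yield 4·11 + 1·8 = 52.
3×Y and 3×E: area 33 ≤ 35, yield 3·11 + 3·8 = 57.
Best is 57.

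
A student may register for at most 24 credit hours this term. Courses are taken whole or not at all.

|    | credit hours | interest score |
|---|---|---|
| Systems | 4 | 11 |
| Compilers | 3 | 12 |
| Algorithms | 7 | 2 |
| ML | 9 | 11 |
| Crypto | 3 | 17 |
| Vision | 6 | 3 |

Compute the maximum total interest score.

51

This is an integer program with binary decision variables.
Systems + Compilers + Crypto + Vision: credit hours 4 + 3 + 3 + 6 = 16 ≤ 24, interest score 11 + 12 + 17 + 3 = 43.
Systems + Compilers + ML + Crypto: credit hours 4 + 3 + 9 + 3 = 19 ≤ 24, interest score 11 + 12 + 11 + 17 = 51.
Systems + Compilers + Algorithms + Crypto + Vision: credit hours 4 + 3 + 7 + 3 + 6 = 23 ≤ 24, interest score 11 + 12 + 2 + 17 + 3 = 45.
Best is Systems, Compilers, ML, and Crypto with total interest score 51.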